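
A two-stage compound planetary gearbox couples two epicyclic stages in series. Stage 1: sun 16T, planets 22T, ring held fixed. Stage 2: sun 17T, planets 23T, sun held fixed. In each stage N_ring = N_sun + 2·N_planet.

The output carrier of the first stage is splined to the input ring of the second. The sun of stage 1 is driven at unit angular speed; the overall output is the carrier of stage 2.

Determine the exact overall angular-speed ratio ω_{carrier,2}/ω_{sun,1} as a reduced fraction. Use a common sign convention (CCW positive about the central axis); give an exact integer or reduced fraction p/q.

Stage 1: N_ring = 16 + 2·22 = 60
Stage 1: 16(ω_s−ω_c) = −60(ω_r−ω_c),  ω_r=0, ω_s=1
Stage 1: 16(1−ω_c) = −60(0−ω_c)  ⇒  76ω_c = 16  ⇒  ω_c = 4/19
  ⇒ ω_c¹/ω_s¹ = 4/19
Stage 2: N_ring = 17 + 2·23 = 63
Stage 2: 17(ω_s−ω_c) = −63(ω_r−ω_c),  ω_s=0, ω_r=1
Stage 2: 17(0−ω_c) = −63(1−ω_c)  ⇒  80ω_c = 63  ⇒  ω_c = 63/80
  ⇒ ω_c²/ω_r² = 63/80
Coupling ω_r² = ω_c¹ ⇒ overall = 4/19 × 63/80 = 63/380

63/380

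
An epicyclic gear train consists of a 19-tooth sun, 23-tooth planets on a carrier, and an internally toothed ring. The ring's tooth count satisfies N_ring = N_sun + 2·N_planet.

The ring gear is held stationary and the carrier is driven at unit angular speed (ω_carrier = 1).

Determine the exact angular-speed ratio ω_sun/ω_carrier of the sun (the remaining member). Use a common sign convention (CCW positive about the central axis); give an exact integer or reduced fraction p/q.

N_ring = 19 + 2·23 = 65
19(ω_s−ω_c) = −65(ω_r−ω_c),  ω_r=0, ω_c=1
ω_s = 1 − (65/19)(0−1) = 84/19
ω_s/ω_c = 84/19

84/19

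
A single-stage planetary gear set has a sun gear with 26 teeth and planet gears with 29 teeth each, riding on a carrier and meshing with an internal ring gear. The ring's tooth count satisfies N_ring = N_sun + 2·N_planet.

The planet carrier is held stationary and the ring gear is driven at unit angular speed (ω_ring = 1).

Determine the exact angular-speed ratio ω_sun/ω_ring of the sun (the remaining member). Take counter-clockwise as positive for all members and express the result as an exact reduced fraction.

N_ring = 26 + 2·29 = 84
26(ω_s−ω_c) = −84(ω_r−ω_c),  ω_c=0, ω_r=1
ω_s = 0 − (84/26)(1−0) = -42/13
ω_s/ω_r = -42/13

-42/13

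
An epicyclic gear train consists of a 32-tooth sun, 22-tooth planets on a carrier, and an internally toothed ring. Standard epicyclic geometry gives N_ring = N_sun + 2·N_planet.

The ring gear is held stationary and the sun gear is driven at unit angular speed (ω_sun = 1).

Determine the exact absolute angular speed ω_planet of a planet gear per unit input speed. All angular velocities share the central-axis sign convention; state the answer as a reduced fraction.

N_ring = 32 + 2·22 = 76
32(ω_s−ω_c) = −76(ω_r−ω_c),  ω_r=0, ω_s=1
32(1−ω_c) = −76(0−ω_c)  ⇒  108ω_c = 32  ⇒  ω_c = 8/27
sun–planet: 32·(1−8/27) = −22·(ω_p−ω_c)  ⇒  ω_p−ω_c = −(32/22)·(19/27) = -304/297
ω_p = 8/27 − 304/297 = -8/11

-8/11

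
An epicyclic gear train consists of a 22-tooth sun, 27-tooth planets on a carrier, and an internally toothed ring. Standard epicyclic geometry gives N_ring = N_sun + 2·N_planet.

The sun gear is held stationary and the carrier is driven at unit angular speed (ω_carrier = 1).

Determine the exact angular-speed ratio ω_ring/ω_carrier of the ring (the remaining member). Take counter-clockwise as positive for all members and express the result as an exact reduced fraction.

49/38

N_ring = 22 + 2·27 = 76
22(ω_s−ω_c) = −76(ω_r−ω_c),  ω_s=0, ω_c=1
ω_r = 1 − (22/76)(0−1) = 49/38
ω_r/ω_c = 49/38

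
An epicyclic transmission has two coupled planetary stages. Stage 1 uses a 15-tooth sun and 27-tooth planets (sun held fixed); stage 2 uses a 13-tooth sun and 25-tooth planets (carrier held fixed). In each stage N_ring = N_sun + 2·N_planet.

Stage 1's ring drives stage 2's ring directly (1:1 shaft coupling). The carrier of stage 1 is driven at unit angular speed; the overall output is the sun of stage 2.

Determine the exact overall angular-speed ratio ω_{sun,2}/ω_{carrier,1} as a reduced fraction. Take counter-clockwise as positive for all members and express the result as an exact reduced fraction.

Stage 1: N_ring = 15 + 2·27 = 69
Stage 1: 15(ω_s−ω_c) = −69(ω_r−ω_c),  ω_s=0, ω_c=1
Stage 1: ω_r = 1 − (15/69)(0−1) = 28/23
  ⇒ ω_r¹/ω_c¹ = 28/23
Stage 2: N_ring = 13 + 2·25 = 63
Stage 2: 13(ω_s−ω_c) = −63(ω_r−ω_c),  ω_c=0, ω_r=1
Stage 2: ω_s = 0 − (63/13)(1−0) = -63/13
  ⇒ ω_s²/ω_r² = -63/13
Coupling ω_r² = ω_r¹ ⇒ overall = 28/23 × -63/13 = -1764/299

-1764/299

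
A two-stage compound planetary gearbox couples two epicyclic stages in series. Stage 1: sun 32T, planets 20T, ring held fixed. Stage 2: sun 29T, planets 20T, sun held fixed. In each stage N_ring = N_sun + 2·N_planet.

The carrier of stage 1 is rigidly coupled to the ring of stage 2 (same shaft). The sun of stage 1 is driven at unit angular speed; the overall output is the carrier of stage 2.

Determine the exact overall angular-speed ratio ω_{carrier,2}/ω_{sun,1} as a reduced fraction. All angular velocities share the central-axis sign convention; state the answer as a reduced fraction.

138/637

Stage 1: N_ring = 32 + 2·20 = 72
Stage 1: 32(ω_s−ω_c) = −72(ω_r−ω_c),  ω_r=0, ω_s=1
Stage 1: 32(1−ω_c) = −72(0−ω_c)  ⇒  104ω_c = 32  ⇒  ω_c = 4/13
  ⇒ ω_c¹/ω_s¹ = 4/13
Stage 2: N_ring = 29 + 2·20 = 69
Stage 2: 29(ω_s−ω_c) = −69(ω_r−ω_c),  ω_s=0, ω_r=1
Stage 2: 29(0−ω_c) = −69(1−ω_c)  ⇒  98ω_c = 69  ⇒  ω_c = 69/98
  ⇒ ω_c²/ω_r² = 69/98
Coupling ω_r² = ω_c¹ ⇒ overall = 4/13 × 69/98 = 138/637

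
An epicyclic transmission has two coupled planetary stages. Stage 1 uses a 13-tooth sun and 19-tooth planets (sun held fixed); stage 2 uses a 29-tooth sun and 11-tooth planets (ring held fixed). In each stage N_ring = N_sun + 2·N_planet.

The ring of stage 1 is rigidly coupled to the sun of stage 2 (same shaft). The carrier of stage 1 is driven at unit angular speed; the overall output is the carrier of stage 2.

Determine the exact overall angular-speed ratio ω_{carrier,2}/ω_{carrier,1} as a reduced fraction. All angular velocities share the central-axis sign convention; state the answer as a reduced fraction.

116/255

Stage 1: N_ring = 13 + 2·19 = 51
Stage 1: 13(ω_s−ω_c) = −51(ω_r−ω_c),  ω_s=0, ω_c=1
Stage 1: ω_r = 1 − (13/51)(0−1) = 64/51
  ⇒ ω_r¹/ω_c¹ = 64/51
Stage 2: N_ring = 29 + 2·11 = 51
Stage 2: 29(ω_s−ω_c) = −51(ω_r−ω_c),  ω_r=0, ω_s=1
Stage 2: 29(1−ω_c) = −51(0−ω_c)  ⇒  80ω_c = 29  ⇒  ω_c = 29/80
  ⇒ ω_c²/ω_s² = 29/80
Coupling ω_s² = ω_r¹ ⇒ overall = 64/51 × 29/80 = 116/255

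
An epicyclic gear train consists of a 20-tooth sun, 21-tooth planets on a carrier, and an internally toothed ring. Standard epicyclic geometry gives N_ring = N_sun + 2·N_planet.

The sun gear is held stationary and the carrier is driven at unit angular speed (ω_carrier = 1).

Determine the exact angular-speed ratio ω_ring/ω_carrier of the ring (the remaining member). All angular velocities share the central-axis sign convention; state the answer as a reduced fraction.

N_ring = 20 + 2·21 = 62
20(ω_s−ω_c) = −62(ω_r−ω_c),  ω_s=0, ω_c=1
ω_r = 1 − (20/62)(0−1) = 41/31
ω_r/ω_c = 41/31

41/31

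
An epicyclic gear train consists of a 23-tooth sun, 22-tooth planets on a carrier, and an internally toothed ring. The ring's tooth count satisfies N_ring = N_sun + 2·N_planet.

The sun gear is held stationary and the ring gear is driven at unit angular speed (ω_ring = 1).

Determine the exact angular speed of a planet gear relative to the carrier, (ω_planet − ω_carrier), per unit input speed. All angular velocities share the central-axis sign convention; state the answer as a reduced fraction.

1541/1980

N_ring = 23 + 2·22 = 67
23(ω_s−ω_c) = −67(ω_r−ω_c),  ω_s=0, ω_r=1
23(0−ω_c) = −67(1−ω_c)  ⇒  90ω_c = 67  ⇒  ω_c = 67/90
sun–planet: 23·(0−67/90) = −22·(ω_p−ω_c)  ⇒  ω_p−ω_c = −(23/22)·(-67/90) = 1541/1980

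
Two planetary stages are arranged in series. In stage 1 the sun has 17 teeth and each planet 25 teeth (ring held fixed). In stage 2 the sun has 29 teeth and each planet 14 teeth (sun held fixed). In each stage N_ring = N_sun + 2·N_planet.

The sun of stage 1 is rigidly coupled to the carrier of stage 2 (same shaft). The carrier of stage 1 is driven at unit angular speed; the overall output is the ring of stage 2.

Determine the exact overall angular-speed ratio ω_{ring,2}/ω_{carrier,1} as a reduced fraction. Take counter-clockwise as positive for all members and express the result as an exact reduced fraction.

Stage 1: N_ring = 17 + 2·25 = 67
Stage 1: 17(ω_s−ω_c) = −67(ω_r−ω_c),  ω_r=0, ω_c=1
Stage 1: ω_s = 1 − (67/17)(0−1) = 84/17
  ⇒ ω_s¹/ω_c¹ = 84/17
Stage 2: N_ring = 29 + 2·14 = 57
Stage 2: 29(ω_s−ω_c) = −57(ω_r−ω_c),  ω_s=0, ω_c=1
Stage 2: ω_r = 1 − (29/57)(0−1) = 86/57
  ⇒ ω_r²/ω_c² = 86/57
Coupling ω_c² = ω_s¹ ⇒ overall = 84/17 × 86/57 = 2408/323

2408/323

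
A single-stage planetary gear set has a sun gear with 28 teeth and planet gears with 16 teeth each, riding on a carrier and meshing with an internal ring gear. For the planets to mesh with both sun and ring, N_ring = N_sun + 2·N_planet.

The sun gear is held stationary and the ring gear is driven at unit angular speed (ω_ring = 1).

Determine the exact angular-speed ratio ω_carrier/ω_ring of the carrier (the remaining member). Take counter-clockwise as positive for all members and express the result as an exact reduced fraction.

N_ring = 28 + 2·16 = 60
28(ω_s−ω_c) = −60(ω_r−ω_c),  ω_s=0, ω_r=1
28(0−ω_c) = −60(1−ω_c)  ⇒  88ω_c = 60  ⇒  ω_c = 15/22
ω_c/ω_r = 15/22

15/22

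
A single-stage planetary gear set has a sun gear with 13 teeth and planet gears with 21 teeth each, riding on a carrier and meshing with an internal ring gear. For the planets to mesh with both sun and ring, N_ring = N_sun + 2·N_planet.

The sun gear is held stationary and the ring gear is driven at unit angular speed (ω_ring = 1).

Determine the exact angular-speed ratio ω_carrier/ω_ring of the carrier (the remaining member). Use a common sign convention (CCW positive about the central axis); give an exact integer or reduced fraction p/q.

N_ring = 13 + 2·21 = 55
13(ω_s−ω_c) = −55(ω_r−ω_c),  ω_s=0, ω_r=1
13(0−ω_c) = −55(1−ω_c)  ⇒  68ω_c = 55  ⇒  ω_c = 55/68
ω_c/ω_r = 55/68

55/68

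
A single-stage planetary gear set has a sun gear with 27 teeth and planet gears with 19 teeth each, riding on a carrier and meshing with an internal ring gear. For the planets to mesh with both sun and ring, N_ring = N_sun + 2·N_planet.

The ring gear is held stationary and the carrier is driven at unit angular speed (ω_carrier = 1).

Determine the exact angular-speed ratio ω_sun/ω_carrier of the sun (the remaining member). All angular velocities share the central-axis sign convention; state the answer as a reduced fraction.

92/27

N_ring = 27 + 2·19 = 65
27(ω_s−ω_c) = −65(ω_r−ω_c),  ω_r=0, ω_c=1
ω_s = 1 − (65/27)(0−1) = 92/27
ω_s/ω_c = 92/27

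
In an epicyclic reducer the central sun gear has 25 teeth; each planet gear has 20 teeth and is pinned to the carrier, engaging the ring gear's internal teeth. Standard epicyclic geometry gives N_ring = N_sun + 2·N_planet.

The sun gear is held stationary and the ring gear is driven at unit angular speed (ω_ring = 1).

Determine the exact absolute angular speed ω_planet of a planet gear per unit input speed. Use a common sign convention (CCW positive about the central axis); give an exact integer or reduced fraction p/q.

N_ring = 25 + 2·20 = 65
25(ω_s−ω_c) = −65(ω_r−ω_c),  ω_s=0, ω_r=1
25(0−ω_c) = −65(1−ω_c)  ⇒  90ω_c = 65  ⇒  ω_c = 13/18
sun–planet: 25·(0−13/18) = −20·(ω_p−ω_c)  ⇒  ω_p−ω_c = −(25/20)·(-13/18) = 65/72
ω_p = 13/18 + 65/72 = 13/8

13/8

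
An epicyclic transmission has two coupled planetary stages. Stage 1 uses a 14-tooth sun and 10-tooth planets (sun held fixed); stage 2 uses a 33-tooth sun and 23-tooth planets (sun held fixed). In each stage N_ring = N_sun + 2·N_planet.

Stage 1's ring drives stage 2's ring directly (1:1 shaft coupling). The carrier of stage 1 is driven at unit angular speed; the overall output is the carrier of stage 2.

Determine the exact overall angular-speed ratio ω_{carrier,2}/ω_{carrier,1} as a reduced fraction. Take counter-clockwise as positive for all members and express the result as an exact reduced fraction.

237/238

Stage 1: N_ring = 14 + 2·10 = 34
Stage 1: 14(ω_s−ω_c) = −34(ω_r−ω_c),  ω_s=0, ω_c=1
Stage 1: ω_r = 1 − (14/34)(0−1) = 24/17
  ⇒ ω_r¹/ω_c¹ = 24/17
Stage 2: N_ring = 33 + 2·23 = 79
Stage 2: 33(ω_s−ω_c) = −79(ω_r−ω_c),  ω_s=0, ω_r=1
Stage 2: 33(0−ω_c) = −79(1−ω_c)  ⇒  112ω_c = 79  ⇒  ω_c = 79/112
  ⇒ ω_c²/ω_r² = 79/112
Coupling ω_r² = ω_r¹ ⇒ overall = 24/17 × 79/112 = 237/238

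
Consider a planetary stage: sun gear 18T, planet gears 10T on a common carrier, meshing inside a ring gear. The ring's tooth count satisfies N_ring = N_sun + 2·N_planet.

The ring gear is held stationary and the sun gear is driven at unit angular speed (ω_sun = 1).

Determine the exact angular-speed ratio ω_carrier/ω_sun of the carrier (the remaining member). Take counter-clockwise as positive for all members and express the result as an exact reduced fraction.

N_ring = 18 + 2·10 = 38
18(ω_s−ω_c) = −38(ω_r−ω_c),  ω_r=0, ω_s=1
18(1−ω_c) = −38(0−ω_c)  ⇒  56ω_c = 18  ⇒  ω_c = 9/28
ω_c/ω_s = 9/28

9/28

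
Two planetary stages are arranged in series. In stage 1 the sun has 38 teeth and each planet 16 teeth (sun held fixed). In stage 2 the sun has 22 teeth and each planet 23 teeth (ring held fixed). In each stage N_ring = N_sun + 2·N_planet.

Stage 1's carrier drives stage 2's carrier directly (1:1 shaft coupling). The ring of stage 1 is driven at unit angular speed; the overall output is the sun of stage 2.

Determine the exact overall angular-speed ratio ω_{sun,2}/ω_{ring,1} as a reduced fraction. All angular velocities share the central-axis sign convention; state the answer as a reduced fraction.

Stage 1: N_ring = 38 + 2·16 = 70
Stage 1: 38(ω_s−ω_c) = −70(ω_r−ω_c),  ω_s=0, ω_r=1
Stage 1: 38(0−ω_c) = −70(1−ω_c)  ⇒  108ω_c = 70  ⇒  ω_c = 35/54
  ⇒ ω_c¹/ω_r¹ = 35/54
Stage 2: N_ring = 22 + 2·23 = 68
Stage 2: 22(ω_s−ω_c) = −68(ω_r−ω_c),  ω_r=0, ω_c=1
Stage 2: ω_s = 1 − (68/22)(0−1) = 45/11
  ⇒ ω_s²/ω_c² = 45/11
Coupling ω_c² = ω_c¹ ⇒ overall = 35/54 × 45/11 = 175/66

175/66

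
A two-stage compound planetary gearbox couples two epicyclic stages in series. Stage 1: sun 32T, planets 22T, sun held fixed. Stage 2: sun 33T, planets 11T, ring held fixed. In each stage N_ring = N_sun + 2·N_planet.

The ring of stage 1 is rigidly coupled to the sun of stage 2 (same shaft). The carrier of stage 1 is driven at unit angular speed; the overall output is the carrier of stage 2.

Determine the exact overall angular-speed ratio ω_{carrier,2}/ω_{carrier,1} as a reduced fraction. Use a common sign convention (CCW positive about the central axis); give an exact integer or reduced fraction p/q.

81/152

Stage 1: N_ring = 32 + 2·22 = 76
Stage 1: 32(ω_s−ω_c) = −76(ω_r−ω_c),  ω_s=0, ω_c=1
Stage 1: ω_r = 1 − (32/76)(0−1) = 27/19
  ⇒ ω_r¹/ω_c¹ = 27/19
Stage 2: N_ring = 33 + 2·11 = 55
Stage 2: 33(ω_s−ω_c) = −55(ω_r−ω_c),  ω_r=0, ω_s=1
Stage 2: 33(1−ω_c) = −55(0−ω_c)  ⇒  88ω_c = 33  ⇒  ω_c = 3/8
  ⇒ ω_c²/ω_s² = 3/8
Coupling ω_s² = ω_r¹ ⇒ overall = 27/19 × 3/8 = 81/152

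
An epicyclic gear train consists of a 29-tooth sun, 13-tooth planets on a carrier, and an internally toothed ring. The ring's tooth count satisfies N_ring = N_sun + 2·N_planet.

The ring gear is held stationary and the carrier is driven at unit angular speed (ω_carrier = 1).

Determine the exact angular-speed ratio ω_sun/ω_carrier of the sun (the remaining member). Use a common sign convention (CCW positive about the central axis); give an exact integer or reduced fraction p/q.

N_ring = 29 + 2·13 = 55
29(ω_s−ω_c) = −55(ω_r−ω_c),  ω_r=0, ω_c=1
ω_s = 1 − (55/29)(0−1) = 84/29
ω_s/ω_c = 84/29

84/29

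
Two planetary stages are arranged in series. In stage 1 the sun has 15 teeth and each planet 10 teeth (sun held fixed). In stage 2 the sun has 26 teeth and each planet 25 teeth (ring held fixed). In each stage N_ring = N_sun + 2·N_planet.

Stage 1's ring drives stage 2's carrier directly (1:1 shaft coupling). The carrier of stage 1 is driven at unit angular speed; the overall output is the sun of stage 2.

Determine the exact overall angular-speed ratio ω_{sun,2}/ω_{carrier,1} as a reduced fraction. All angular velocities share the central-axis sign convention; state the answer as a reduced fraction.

510/91

Stage 1: N_ring = 15 + 2·10 = 35
Stage 1: 15(ω_s−ω_c) = −35(ω_r−ω_c),  ω_s=0, ω_c=1
Stage 1: ω_r = 1 − (15/35)(0−1) = 10/7
  ⇒ ω_r¹/ω_c¹ = 10/7
Stage 2: N_ring = 26 + 2·25 = 76
Stage 2: 26(ω_s−ω_c) = −76(ω_r−ω_c),  ω_r=0, ω_c=1
Stage 2: ω_s = 1 − (76/26)(0−1) = 51/13
  ⇒ ω_s²/ω_c² = 51/13
Coupling ω_c² = ω_r¹ ⇒ overall = 10/7 × 51/13 = 510/91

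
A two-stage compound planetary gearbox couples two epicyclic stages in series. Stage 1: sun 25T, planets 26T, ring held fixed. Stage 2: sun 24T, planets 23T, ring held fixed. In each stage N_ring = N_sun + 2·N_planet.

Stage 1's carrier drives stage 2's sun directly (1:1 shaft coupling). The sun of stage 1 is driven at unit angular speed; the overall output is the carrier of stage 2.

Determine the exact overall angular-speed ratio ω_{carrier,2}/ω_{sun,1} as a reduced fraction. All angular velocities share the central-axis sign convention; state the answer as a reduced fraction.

Stage 1: N_ring = 25 + 2·26 = 77
Stage 1: 25(ω_s−ω_c) = −77(ω_r−ω_c),  ω_r=0, ω_s=1
Stage 1: 25(1−ω_c) = −77(0−ω_c)  ⇒  102ω_c = 25  ⇒  ω_c = 25/102
  ⇒ ω_c¹/ω_s¹ = 25/102
Stage 2: N_ring = 24 + 2·23 = 70
Stage 2: 24(ω_s−ω_c) = −70(ω_r−ω_c),  ω_r=0, ω_s=1
Stage 2: 24(1−ω_c) = −70(0−ω_c)  ⇒  94ω_c = 24  ⇒  ω_c = 12/47
  ⇒ ω_c²/ω_s² = 12/47
Coupling ω_s² = ω_c¹ ⇒ overall = 25/102 × 12/47 = 50/799

50/799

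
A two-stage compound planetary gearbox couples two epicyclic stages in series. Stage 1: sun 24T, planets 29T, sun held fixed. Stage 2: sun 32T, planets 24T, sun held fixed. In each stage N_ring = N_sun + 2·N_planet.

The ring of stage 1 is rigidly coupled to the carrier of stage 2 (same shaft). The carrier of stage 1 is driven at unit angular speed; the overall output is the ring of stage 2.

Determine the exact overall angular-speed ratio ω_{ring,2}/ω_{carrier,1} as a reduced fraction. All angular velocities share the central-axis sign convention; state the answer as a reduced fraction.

371/205

Stage 1: N_ring = 24 + 2·29 = 82
Stage 1: 24(ω_s−ω_c) = −82(ω_r−ω_c),  ω_s=0, ω_c=1
Stage 1: ω_r = 1 − (24/82)(0−1) = 53/41
  ⇒ ω_r¹/ω_c¹ = 53/41
Stage 2: N_ring = 32 + 2·24 = 80
Stage 2: 32(ω_s−ω_c) = −80(ω_r−ω_c),  ω_s=0, ω_c=1
Stage 2: ω_r = 1 − (32/80)(0−1) = 7/5
  ⇒ ω_r²/ω_c² = 7/5
Coupling ω_c² = ω_r¹ ⇒ overall = 53/41 × 7/5 = 371/205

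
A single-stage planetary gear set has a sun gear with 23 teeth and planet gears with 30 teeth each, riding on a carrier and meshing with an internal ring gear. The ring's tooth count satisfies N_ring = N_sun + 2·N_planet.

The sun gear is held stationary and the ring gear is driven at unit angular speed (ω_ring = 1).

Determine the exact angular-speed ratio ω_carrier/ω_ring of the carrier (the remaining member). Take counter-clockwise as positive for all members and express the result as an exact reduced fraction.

83/106

N_ring = 23 + 2·30 = 83
23(ω_s−ω_c) = −83(ω_r−ω_c),  ω_s=0, ω_r=1
23(0−ω_c) = −83(1−ω_c)  ⇒  106ω_c = 83  ⇒  ω_c = 83/106
ω_c/ω_r = 83/106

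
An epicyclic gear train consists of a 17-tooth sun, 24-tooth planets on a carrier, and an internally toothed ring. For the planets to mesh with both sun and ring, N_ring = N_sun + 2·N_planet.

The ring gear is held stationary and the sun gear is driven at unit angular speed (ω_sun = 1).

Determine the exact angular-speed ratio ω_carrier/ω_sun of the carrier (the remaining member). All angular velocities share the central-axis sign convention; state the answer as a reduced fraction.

N_ring = 17 + 2·24 = 65
17(ω_s−ω_c) = −65(ω_r−ω_c),  ω_r=0, ω_s=1
17(1−ω_c) = −65(0−ω_c)  ⇒  82ω_c = 17  ⇒  ω_c = 17/82
ω_c/ω_s = 17/82

17/82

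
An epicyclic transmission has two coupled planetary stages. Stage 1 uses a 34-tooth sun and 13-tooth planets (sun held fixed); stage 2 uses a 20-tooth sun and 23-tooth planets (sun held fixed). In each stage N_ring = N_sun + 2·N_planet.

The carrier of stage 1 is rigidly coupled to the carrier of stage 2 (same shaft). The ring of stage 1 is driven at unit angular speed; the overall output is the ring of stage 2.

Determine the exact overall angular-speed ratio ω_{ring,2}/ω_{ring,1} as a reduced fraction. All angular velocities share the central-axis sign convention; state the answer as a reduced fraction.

430/517

Stage 1: N_ring = 34 + 2·13 = 60
Stage 1: 34(ω_s−ω_c) = −60(ω_r−ω_c),  ω_s=0, ω_r=1
Stage 1: 34(0−ω_c) = −60(1−ω_c)  ⇒  94ω_c = 60  ⇒  ω_c = 30/47
  ⇒ ω_c¹/ω_r¹ = 30/47
Stage 2: N_ring = 20 + 2·23 = 66
Stage 2: 20(ω_s−ω_c) = −66(ω_r−ω_c),  ω_s=0, ω_c=1
Stage 2: ω_r = 1 − (20/66)(0−1) = 43/33
  ⇒ ω_r²/ω_c² = 43/33
Coupling ω_c² = ω_c¹ ⇒ overall = 30/47 × 43/33 = 430/517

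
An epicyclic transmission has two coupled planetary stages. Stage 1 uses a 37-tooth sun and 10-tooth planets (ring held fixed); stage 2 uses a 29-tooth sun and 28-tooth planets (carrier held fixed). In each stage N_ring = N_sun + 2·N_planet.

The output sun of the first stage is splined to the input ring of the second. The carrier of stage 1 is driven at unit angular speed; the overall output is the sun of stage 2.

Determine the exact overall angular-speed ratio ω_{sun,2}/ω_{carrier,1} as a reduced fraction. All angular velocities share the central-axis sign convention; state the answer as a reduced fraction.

Stage 1: N_ring = 37 + 2·10 = 57
Stage 1: 37(ω_s−ω_c) = −57(ω_r−ω_c),  ω_r=0, ω_c=1
Stage 1: ω_s = 1 − (57/37)(0−1) = 94/37
  ⇒ ω_s¹/ω_c¹ = 94/37
Stage 2: N_ring = 29 + 2·28 = 85
Stage 2: 29(ω_s−ω_c) = −85(ω_r−ω_c),  ω_c=0, ω_r=1
Stage 2: ω_s = 0 − (85/29)(1−0) = -85/29
  ⇒ ω_s²/ω_r² = -85/29
Coupling ω_r² = ω_s¹ ⇒ overall = 94/37 × -85/29 = -7990/1073

-7990/1073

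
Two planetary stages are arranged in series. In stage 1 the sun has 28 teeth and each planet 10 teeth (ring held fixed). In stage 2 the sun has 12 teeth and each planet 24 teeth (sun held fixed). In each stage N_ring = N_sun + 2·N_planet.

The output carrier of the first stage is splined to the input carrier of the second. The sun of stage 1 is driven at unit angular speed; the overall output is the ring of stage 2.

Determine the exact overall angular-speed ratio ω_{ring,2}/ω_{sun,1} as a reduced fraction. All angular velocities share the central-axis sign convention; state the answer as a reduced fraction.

42/95

Stage 1: N_ring = 28 + 2·10 = 48
Stage 1: 28(ω_s−ω_c) = −48(ω_r−ω_c),  ω_r=0, ω_s=1
Stage 1: 28(1−ω_c) = −48(0−ω_c)  ⇒  76ω_c = 28  ⇒  ω_c = 7/19
  ⇒ ω_c¹/ω_s¹ = 7/19
Stage 2: N_ring = 12 + 2·24 = 60
Stage 2: 12(ω_s−ω_c) = −60(ω_r−ω_c),  ω_s=0, ω_c=1
Stage 2: ω_r = 1 − (12/60)(0−1) = 6/5
  ⇒ ω_r²/ω_c² = 6/5
Coupling ω_c² = ω_c¹ ⇒ overall = 7/19 × 6/5 = 42/95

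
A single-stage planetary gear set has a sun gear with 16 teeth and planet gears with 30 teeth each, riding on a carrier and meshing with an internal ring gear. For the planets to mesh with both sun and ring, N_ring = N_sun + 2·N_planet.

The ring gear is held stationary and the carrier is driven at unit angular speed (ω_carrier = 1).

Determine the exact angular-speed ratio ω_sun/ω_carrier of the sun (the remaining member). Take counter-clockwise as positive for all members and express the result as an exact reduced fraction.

23/4

N_ring = 16 + 2·30 = 76
16(ω_s−ω_c) = −76(ω_r−ω_c),  ω_r=0, ω_c=1
ω_s = 1 − (76/16)(0−1) = 23/4
ω_s/ω_c = 23/4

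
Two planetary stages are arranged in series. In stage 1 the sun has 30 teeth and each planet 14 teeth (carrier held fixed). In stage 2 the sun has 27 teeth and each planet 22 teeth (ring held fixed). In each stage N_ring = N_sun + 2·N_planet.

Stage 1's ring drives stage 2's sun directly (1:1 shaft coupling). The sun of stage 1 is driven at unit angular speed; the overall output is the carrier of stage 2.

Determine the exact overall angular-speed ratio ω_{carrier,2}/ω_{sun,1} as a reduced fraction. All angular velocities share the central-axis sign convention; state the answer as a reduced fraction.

Stage 1: N_ring = 30 + 2·14 = 58
Stage 1: 30(ω_s−ω_c) = −58(ω_r−ω_c),  ω_c=0, ω_s=1
Stage 1: ω_r = 0 − (30/58)(1−0) = -15/29
  ⇒ ω_r¹/ω_s¹ = -15/29
Stage 2: N_ring = 27 + 2·22 = 71
Stage 2: 27(ω_s−ω_c) = −71(ω_r−ω_c),  ω_r=0, ω_s=1
Stage 2: 27(1−ω_c) = −71(0−ω_c)  ⇒  98ω_c = 27  ⇒  ω_c = 27/98
  ⇒ ω_c²/ω_s² = 27/98
Coupling ω_s² = ω_r¹ ⇒ overall = -15/29 × 27/98 = -405/2842

-405/2842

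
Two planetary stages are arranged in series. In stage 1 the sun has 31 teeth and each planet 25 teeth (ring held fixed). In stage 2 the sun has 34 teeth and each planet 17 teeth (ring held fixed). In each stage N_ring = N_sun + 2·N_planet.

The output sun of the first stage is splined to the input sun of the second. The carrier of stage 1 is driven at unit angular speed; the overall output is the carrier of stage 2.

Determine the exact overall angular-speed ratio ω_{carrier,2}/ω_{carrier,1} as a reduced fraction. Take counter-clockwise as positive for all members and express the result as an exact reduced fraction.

112/93

Stage 1: N_ring = 31 + 2·25 = 81
Stage 1: 31(ω_s−ω_c) = −81(ω_r−ω_c),  ω_r=0, ω_c=1
Stage 1: ω_s = 1 − (81/31)(0−1) = 112/31
  ⇒ ω_s¹/ω_c¹ = 112/31
Stage 2: N_ring = 34 + 2·17 = 68
Stage 2: 34(ω_s−ω_c) = −68(ω_r−ω_c),  ω_r=0, ω_s=1
Stage 2: 34(1−ω_c) = −68(0−ω_c)  ⇒  102ω_c = 34  ⇒  ω_c = 1/3
  ⇒ ω_c²/ω_s² = 1/3
Coupling ω_s² = ω_s¹ ⇒ overall = 112/31 × 1/3 = 112/93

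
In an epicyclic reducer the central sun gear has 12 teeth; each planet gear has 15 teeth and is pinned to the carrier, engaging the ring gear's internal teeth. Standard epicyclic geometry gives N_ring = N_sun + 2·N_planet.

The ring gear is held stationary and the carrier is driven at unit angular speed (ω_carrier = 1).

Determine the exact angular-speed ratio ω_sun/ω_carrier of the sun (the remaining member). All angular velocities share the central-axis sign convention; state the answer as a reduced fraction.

N_ring = 12 + 2·15 = 42
12(ω_s−ω_c) = −42(ω_r−ω_c),  ω_r=0, ω_c=1
ω_s = 1 − (42/12)(0−1) = 9/2
ω_s/ω_c = 9/2

9/2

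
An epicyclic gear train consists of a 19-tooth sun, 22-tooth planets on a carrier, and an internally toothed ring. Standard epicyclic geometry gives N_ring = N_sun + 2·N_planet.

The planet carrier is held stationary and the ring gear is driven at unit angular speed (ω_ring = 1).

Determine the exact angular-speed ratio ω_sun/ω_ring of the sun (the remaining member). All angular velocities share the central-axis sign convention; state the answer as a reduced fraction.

-63/19

N_ring = 19 + 2·22 = 63
19(ω_s−ω_c) = −63(ω_r−ω_c),  ω_c=0, ω_r=1
ω_s = 0 − (63/19)(1−0) = -63/19
ω_s/ω_r = -63/19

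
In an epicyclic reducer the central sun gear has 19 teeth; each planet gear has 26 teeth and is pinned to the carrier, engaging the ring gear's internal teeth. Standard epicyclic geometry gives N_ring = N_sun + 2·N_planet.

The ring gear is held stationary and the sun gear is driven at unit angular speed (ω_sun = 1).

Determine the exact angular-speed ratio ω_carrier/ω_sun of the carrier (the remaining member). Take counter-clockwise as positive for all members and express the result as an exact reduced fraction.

N_ring = 19 + 2·26 = 71
19(ω_s−ω_c) = −71(ω_r−ω_c),  ω_r=0, ω_s=1
19(1−ω_c) = −71(0−ω_c)  ⇒  90ω_c = 19  ⇒  ω_c = 19/90
ω_c/ω_s = 19/90

19/90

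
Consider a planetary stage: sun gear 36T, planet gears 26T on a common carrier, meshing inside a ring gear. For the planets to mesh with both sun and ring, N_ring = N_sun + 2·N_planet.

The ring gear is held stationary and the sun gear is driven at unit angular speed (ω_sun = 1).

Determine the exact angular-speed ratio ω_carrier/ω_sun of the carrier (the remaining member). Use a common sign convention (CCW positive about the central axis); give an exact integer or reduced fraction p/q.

9/31

N_ring = 36 + 2·26 = 88
36(ω_s−ω_c) = −88(ω_r−ω_c),  ω_r=0, ω_s=1
36(1−ω_c) = −88(0−ω_c)  ⇒  124ω_c = 36  ⇒  ω_c = 9/31
ω_c/ω_s = 9/31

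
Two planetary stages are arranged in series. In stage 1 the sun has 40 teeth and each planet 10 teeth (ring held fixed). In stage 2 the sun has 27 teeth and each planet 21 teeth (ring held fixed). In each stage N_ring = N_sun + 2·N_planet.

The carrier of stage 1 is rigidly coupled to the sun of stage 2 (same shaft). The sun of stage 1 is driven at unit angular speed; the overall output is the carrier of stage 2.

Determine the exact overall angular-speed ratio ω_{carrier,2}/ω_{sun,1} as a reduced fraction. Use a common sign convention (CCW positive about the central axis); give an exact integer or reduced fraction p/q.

Stage 1: N_ring = 40 + 2·10 = 60
Stage 1: 40(ω_s−ω_c) = −60(ω_r−ω_c),  ω_r=0, ω_s=1
Stage 1: 40(1−ω_c) = −60(0−ω_c)  ⇒  100ω_c = 40  ⇒  ω_c = 2/5
  ⇒ ω_c¹/ω_s¹ = 2/5
Stage 2: N_ring = 27 + 2·21 = 69
Stage 2: 27(ω_s−ω_c) = −69(ω_r−ω_c),  ω_r=0, ω_s=1
Stage 2: 27(1−ω_c) = −69(0−ω_c)  ⇒  96ω_c = 27  ⇒  ω_c = 9/32
  ⇒ ω_c²/ω_s² = 9/32
Coupling ω_s² = ω_c¹ ⇒ overall = 2/5 × 9/32 = 9/80

9/80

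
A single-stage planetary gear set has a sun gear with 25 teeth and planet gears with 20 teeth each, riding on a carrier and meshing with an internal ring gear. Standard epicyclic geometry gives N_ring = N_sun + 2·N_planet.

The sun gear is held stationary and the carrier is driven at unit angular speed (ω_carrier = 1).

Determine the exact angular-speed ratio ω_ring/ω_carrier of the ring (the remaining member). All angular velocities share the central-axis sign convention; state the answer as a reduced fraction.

18/13

N_ring = 25 + 2·20 = 65
25(ω_s−ω_c) = −65(ω_r−ω_c),  ω_s=0, ω_c=1
ω_r = 1 − (25/65)(0−1) = 18/13
ω_r/ω_c = 18/13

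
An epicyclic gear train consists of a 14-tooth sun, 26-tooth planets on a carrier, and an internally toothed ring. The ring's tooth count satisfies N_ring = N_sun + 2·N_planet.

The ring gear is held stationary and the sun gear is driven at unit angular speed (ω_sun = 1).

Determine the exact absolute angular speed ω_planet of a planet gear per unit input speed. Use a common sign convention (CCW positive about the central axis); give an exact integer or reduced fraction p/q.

-7/26

N_ring = 14 + 2·26 = 66
14(ω_s−ω_c) = −66(ω_r−ω_c),  ω_r=0, ω_s=1
14(1−ω_c) = −66(0−ω_c)  ⇒  80ω_c = 14  ⇒  ω_c = 7/40
sun–planet: 14·(1−7/40) = −26·(ω_p−ω_c)  ⇒  ω_p−ω_c = −(14/26)·(33/40) = -231/520
ω_p = 7/40 − 231/520 = -7/26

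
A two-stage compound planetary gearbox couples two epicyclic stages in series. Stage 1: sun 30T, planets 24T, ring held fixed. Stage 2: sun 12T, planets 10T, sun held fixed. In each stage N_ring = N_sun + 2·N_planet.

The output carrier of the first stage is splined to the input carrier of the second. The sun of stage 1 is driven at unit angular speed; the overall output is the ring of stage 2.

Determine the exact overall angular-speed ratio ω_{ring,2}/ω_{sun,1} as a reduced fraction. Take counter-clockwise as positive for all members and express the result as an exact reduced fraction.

Stage 1: N_ring = 30 + 2·24 = 78
Stage 1: 30(ω_s−ω_c) = −78(ω_r−ω_c),  ω_r=0, ω_s=1
Stage 1: 30(1−ω_c) = −78(0−ω_c)  ⇒  108ω_c = 30  ⇒  ω_c = 5/18
  ⇒ ω_c¹/ω_s¹ = 5/18
Stage 2: N_ring = 12 + 2·10 = 32
Stage 2: 12(ω_s−ω_c) = −32(ω_r−ω_c),  ω_s=0, ω_c=1
Stage 2: ω_r = 1 − (12/32)(0−1) = 11/8
  ⇒ ω_r²/ω_c² = 11/8
Coupling ω_c² = ω_c¹ ⇒ overall = 5/18 × 11/8 = 55/144

55/144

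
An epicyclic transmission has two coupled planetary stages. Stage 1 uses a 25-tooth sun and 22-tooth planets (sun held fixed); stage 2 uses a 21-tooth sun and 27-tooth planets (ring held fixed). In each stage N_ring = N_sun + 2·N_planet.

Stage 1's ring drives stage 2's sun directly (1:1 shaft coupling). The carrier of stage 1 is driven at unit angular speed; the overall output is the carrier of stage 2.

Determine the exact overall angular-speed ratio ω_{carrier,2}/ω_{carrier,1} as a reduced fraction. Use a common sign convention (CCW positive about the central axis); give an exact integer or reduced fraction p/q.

329/1104

Stage 1: N_ring = 25 + 2·22 = 69
Stage 1: 25(ω_s−ω_c) = −69(ω_r−ω_c),  ω_s=0, ω_c=1
Stage 1: ω_r = 1 − (25/69)(0−1) = 94/69
  ⇒ ω_r¹/ω_c¹ = 94/69
Stage 2: N_ring = 21 + 2·27 = 75
Stage 2: 21(ω_s−ω_c) = −75(ω_r−ω_c),  ω_r=0, ω_s=1
Stage 2: 21(1−ω_c) = −75(0−ω_c)  ⇒  96ω_c = 21  ⇒  ω_c = 7/32
  ⇒ ω_c²/ω_s² = 7/32
Coupling ω_s² = ω_r¹ ⇒ overall = 94/69 × 7/32 = 329/1104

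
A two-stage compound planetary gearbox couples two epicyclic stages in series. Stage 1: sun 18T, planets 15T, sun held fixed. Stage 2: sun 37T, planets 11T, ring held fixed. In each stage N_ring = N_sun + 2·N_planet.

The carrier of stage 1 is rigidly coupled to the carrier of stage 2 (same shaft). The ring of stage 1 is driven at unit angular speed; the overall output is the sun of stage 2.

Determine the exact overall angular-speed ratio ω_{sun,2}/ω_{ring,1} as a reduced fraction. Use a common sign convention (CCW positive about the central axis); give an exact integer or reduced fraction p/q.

768/407

Stage 1: N_ring = 18 + 2·15 = 48
Stage 1: 18(ω_s−ω_c) = −48(ω_r−ω_c),  ω_s=0, ω_r=1
Stage 1: 18(0−ω_c) = −48(1−ω_c)  ⇒  66ω_c = 48  ⇒  ω_c = 8/11
  ⇒ ω_c¹/ω_r¹ = 8/11
Stage 2: N_ring = 37 + 2·11 = 59
Stage 2: 37(ω_s−ω_c) = −59(ω_r−ω_c),  ω_r=0, ω_c=1
Stage 2: ω_s = 1 − (59/37)(0−1) = 96/37
  ⇒ ω_s²/ω_c² = 96/37
Coupling ω_c² = ω_c¹ ⇒ overall = 8/11 × 96/37 = 768/407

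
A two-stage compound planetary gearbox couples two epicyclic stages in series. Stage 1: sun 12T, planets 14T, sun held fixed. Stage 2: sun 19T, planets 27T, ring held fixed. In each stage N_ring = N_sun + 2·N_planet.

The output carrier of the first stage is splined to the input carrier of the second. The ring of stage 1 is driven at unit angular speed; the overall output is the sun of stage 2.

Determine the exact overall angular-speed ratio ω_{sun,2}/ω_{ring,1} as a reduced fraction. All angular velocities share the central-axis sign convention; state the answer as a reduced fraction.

920/247

Stage 1: N_ring = 12 + 2·14 = 40
Stage 1: 12(ω_s−ω_c) = −40(ω_r−ω_c),  ω_s=0, ω_r=1
Stage 1: 12(0−ω_c) = −40(1−ω_c)  ⇒  52ω_c = 40  ⇒  ω_c = 10/13
  ⇒ ω_c¹/ω_r¹ = 10/13
Stage 2: N_ring = 19 + 2·27 = 73
Stage 2: 19(ω_s−ω_c) = −73(ω_r−ω_c),  ω_r=0, ω_c=1
Stage 2: ω_s = 1 − (73/19)(0−1) = 92/19
  ⇒ ω_s²/ω_c² = 92/19
Coupling ω_c² = ω_c¹ ⇒ overall = 10/13 × 92/19 = 920/247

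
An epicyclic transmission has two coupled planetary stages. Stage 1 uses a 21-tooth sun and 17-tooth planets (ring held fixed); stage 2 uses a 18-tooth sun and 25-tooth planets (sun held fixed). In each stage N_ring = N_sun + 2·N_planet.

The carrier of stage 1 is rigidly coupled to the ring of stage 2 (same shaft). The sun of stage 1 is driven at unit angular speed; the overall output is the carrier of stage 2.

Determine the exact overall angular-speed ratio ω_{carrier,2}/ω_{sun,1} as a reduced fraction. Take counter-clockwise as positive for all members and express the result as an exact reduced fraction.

Stage 1: N_ring = 21 + 2·17 = 55
Stage 1: 21(ω_s−ω_c) = −55(ω_r−ω_c),  ω_r=0, ω_s=1
Stage 1: 21(1−ω_c) = −55(0−ω_c)  ⇒  76ω_c = 21  ⇒  ω_c = 21/76
  ⇒ ω_c¹/ω_s¹ = 21/76
Stage 2: N_ring = 18 + 2·25 = 68
Stage 2: 18(ω_s−ω_c) = −68(ω_r−ω_c),  ω_s=0, ω_r=1
Stage 2: 18(0−ω_c) = −68(1−ω_c)  ⇒  86ω_c = 68  ⇒  ω_c = 34/43
  ⇒ ω_c²/ω_r² = 34/43
Coupling ω_r² = ω_c¹ ⇒ overall = 21/76 × 34/43 = 357/1634

357/1634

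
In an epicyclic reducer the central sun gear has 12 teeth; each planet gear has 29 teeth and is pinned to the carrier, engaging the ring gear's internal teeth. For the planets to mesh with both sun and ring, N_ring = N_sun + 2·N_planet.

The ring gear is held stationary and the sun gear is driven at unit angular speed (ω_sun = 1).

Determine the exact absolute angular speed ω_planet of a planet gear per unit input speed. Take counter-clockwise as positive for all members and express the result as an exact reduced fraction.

N_ring = 12 + 2·29 = 70
12(ω_s−ω_c) = −70(ω_r−ω_c),  ω_r=0, ω_s=1
12(1−ω_c) = −70(0−ω_c)  ⇒  82ω_c = 12  ⇒  ω_c = 6/41
sun–planet: 12·(1−6/41) = −29·(ω_p−ω_c)  ⇒  ω_p−ω_c = −(12/29)·(35/41) = -420/1189
ω_p = 6/41 − 420/1189 = -6/29

-6/29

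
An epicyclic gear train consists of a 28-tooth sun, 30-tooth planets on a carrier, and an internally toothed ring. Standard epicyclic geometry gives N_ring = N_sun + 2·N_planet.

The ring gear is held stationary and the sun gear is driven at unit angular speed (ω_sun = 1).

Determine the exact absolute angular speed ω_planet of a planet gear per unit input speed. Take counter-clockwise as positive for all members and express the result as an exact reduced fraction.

N_ring = 28 + 2·30 = 88
28(ω_s−ω_c) = −88(ω_r−ω_c),  ω_r=0, ω_s=1
28(1−ω_c) = −88(0−ω_c)  ⇒  116ω_c = 28  ⇒  ω_c = 7/29
sun–planet: 28·(1−7/29) = −30·(ω_p−ω_c)  ⇒  ω_p−ω_c = −(28/30)·(22/29) = -308/435
ω_p = 7/29 − 308/435 = -7/15

-7/15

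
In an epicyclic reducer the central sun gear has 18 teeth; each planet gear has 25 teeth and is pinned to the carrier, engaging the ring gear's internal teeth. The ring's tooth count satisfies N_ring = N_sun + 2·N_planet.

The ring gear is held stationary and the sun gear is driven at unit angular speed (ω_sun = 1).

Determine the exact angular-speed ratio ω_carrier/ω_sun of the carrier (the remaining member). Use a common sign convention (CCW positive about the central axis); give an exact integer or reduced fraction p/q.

9/43

N_ring = 18 + 2·25 = 68
18(ω_s−ω_c) = −68(ω_r−ω_c),  ω_r=0, ω_s=1
18(1−ω_c) = −68(0−ω_c)  ⇒  86ω_c = 18  ⇒  ω_c = 9/43
ω_c/ω_s = 9/43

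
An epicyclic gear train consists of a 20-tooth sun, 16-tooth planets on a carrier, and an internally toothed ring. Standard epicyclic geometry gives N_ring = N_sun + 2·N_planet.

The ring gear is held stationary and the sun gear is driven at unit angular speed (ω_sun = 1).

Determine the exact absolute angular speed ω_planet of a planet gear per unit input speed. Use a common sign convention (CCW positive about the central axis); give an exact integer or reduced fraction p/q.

-5/8

N_ring = 20 + 2·16 = 52
20(ω_s−ω_c) = −52(ω_r−ω_c),  ω_r=0, ω_s=1
20(1−ω_c) = −52(0−ω_c)  ⇒  72ω_c = 20  ⇒  ω_c = 5/18
sun–planet: 20·(1−5/18) = −16·(ω_p−ω_c)  ⇒  ω_p−ω_c = −(20/16)·(13/18) = -65/72
ω_p = 5/18 − 65/72 = -5/8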